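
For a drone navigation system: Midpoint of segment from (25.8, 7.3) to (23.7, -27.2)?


M = ((25.8+23.7)/2, (7.3+(-27.2))/2)
= (24.75, -9.95)

(24.75, -9.95)


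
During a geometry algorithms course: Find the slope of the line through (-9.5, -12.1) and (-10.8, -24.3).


slope = (y2-y1)/(x2-x1) = ((-24.3)-(-12.1))/((-10.8)-(-9.5)) = (-12.2)/(-1.3) = 9.3846

9.3846


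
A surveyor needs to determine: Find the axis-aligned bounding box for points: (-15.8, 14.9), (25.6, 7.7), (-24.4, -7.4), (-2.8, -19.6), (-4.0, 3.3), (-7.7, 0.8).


x range: [-24.4, 25.6]
y range: [-19.6, 14.9]
Bounding box: (-24.4,-19.6) to (25.6,14.9)

(-24.4,-19.6) to (25.6,14.9)


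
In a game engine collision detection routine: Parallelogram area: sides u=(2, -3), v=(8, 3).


|u x v| = |2*3 - (-3)*8|
= |6 - (-24)| = 30

30


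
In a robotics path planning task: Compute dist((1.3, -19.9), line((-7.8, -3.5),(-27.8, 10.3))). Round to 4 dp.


|cross product| = 202.42
|line direction| = sqrt(590.44) = 24.299
Distance = 202.42/sqrt(590.44) = 8.3304

8.3304


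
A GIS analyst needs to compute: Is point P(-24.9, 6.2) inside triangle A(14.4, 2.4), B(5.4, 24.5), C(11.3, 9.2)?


Cross products: AB x AP = 834.33, BC x BP = -571.56, CA x CP = -255.46
All same sign? no

No, outside


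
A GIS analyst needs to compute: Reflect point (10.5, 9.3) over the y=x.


Reflection over y=x: (x,y) -> (y,x)
(10.5, 9.3) -> (9.3, 10.5)

(9.3, 10.5)


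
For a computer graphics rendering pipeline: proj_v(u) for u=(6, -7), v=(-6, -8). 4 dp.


u.v = 20, |v| = sqrt(100) = 10
Scalar projection = u.v / |v| = 20 / sqrt(100) = 2

2


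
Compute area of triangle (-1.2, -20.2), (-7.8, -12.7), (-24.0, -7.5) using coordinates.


Area = |x_A(y_B-y_C) + x_B(y_C-y_A) + x_C(y_A-y_B)|/2
= |6.24 + (-99.06) + 180|/2
= 87.18/2 = 43.59

43.59


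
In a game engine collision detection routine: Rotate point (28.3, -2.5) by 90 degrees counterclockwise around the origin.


90° CCW: (x,y) -> (-y, x)
(28.3,-2.5) -> (2.5, 28.3)

(2.5, 28.3)


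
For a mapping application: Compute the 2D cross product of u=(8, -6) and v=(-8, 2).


u x v = u_x*v_y - u_y*v_x = 8*2 - (-6)*(-8)
= 16 - 48 = -32

-32


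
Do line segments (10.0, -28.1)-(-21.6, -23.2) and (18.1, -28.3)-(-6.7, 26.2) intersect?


Cross products: d1=436.49, d2=2037.17, d3=-33.37, d4=-1634.05
d1*d2 < 0 and d3*d4 < 0? no

No, they don't intersect


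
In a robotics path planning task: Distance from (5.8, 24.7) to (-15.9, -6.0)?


dx=-21.7, dy=-30.7
d^2 = (-21.7)^2 + (-30.7)^2 = 1413.38
d = sqrt(1413.38) = 37.5949

37.5949


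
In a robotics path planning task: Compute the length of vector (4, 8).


|u| = sqrt(4^2 + 8^2) = sqrt(80) = 8.9443

8.9443


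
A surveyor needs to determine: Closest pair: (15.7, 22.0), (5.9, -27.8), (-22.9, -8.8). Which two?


d(P0,P1) = 50.7551, d(P0,P2) = 49.3822, d(P1,P2) = 34.5028
Closest: P1 and P2

Closest pair: (5.9, -27.8) and (-22.9, -8.8), distance = 34.5028


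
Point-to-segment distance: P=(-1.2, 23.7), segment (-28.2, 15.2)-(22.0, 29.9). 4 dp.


Project P onto AB: t = 0.541 (clamped to [0,1])
Closest point on segment: (-1.0399, 23.1533)
Distance: 0.5697

0.5697


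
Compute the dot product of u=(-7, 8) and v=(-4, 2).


u . v = u_x*v_x + u_y*v_y = (-7)*(-4) + 8*2
= 28 + 16 = 44

44


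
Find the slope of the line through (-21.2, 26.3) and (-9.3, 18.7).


slope = (y2-y1)/(x2-x1) = (18.7-26.3)/((-9.3)-(-21.2)) = (-7.6)/11.9 = -0.6387

-0.6387


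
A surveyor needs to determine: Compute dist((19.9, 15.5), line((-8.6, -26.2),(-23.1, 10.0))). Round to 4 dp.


|cross product| = 1636.35
|line direction| = sqrt(1520.69) = 38.996
Distance = 1636.35/sqrt(1520.69) = 41.962

41.962


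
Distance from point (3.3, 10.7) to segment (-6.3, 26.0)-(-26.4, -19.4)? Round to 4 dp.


Project P onto AB: t = 0.2035 (clamped to [0,1])
Closest point on segment: (-10.3903, 16.7611)
Distance: 14.9721

14.9721


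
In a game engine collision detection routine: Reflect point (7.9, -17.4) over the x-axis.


Reflection over x-axis: (x,y) -> (x,-y)
(7.9, -17.4) -> (7.9, 17.4)

(7.9, 17.4)


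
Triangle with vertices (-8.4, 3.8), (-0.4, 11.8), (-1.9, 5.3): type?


Side lengths squared: AB^2=128, BC^2=44.5, CA^2=44.5
Sorted: [44.5, 44.5, 128]
By sides: Isosceles, By angles: Obtuse

Isosceles, Obtuse


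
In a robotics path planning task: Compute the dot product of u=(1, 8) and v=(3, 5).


u . v = u_x*v_x + u_y*v_y = 1*3 + 8*5
= 3 + 40 = 43

43


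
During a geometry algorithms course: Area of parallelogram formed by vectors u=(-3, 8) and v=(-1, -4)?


|u x v| = |(-3)*(-4) - 8*(-1)|
= |12 - (-8)| = 20

20


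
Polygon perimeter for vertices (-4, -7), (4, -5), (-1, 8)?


Sides: (-4, -7)->(4, -5): sqrt(68) = 8.246211, (4, -5)->(-1, 8): sqrt(194) = 13.928388, (-1, 8)->(-4, -7): sqrt(234) = 15.297059
Sum = 37.471658
Perimeter = 37.4717

37.4717


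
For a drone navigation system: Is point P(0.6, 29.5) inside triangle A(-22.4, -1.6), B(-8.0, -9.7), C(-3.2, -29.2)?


Cross products: AB x AP = 634.14, BC x BP = 355.86, CA x CP = -1231.92
All same sign? no

No, outside


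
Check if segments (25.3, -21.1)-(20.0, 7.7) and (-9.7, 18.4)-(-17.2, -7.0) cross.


Cross products: d1=1185.25, d2=834.63, d3=798.65, d4=1149.27
d1*d2 < 0 and d3*d4 < 0? no

No, they don't intersect


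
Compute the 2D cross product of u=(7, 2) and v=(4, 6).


u x v = u_x*v_y - u_y*v_x = 7*6 - 2*4
= 42 - 8 = 34

34


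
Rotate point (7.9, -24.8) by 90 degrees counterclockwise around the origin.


90° CCW: (x,y) -> (-y, x)
(7.9,-24.8) -> (24.8, 7.9)

(24.8, 7.9)


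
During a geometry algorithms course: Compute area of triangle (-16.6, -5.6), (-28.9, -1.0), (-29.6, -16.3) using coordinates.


Area = |x_A(y_B-y_C) + x_B(y_C-y_A) + x_C(y_A-y_B)|/2
= |(-253.98) + 309.23 + 136.16|/2
= 191.41/2 = 95.705

95.705


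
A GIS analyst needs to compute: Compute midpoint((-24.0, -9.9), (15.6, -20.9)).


M = (((-24)+15.6)/2, ((-9.9)+(-20.9))/2)
= (-4.2, -15.4)

(-4.2, -15.4)


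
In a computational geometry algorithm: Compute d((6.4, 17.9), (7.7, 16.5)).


dx=1.3, dy=-1.4
d^2 = 1.3^2 + (-1.4)^2 = 3.65
d = sqrt(3.65) = 1.9105

1.9105


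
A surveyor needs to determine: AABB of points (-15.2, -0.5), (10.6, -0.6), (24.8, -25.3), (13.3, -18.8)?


x range: [-15.2, 24.8]
y range: [-25.3, -0.5]
Bounding box: (-15.2,-25.3) to (24.8,-0.5)

(-15.2,-25.3) to (24.8,-0.5)


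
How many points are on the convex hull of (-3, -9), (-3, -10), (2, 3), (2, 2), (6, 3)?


Convex hull vertices (CCW): (-3, -10), (6, 3), (2, 3), (-3, -9)
Count = 4

4


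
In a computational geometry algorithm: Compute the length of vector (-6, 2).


|u| = sqrt((-6)^2 + 2^2) = sqrt(40) = 6.3246

6.3246


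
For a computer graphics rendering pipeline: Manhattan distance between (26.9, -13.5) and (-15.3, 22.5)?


|26.9-(-15.3)| + |(-13.5)-22.5| = 42.2 + 36 = 78.2

78.2


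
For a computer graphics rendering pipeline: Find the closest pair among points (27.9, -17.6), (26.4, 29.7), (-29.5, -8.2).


d(P0,P1) = 47.3238, d(P0,P2) = 58.1646, d(P1,P2) = 67.5368
Closest: P0 and P1

Closest pair: (27.9, -17.6) and (26.4, 29.7), distance = 47.3238


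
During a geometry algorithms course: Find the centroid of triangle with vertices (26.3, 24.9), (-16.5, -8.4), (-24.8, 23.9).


Centroid = ((x_A+x_B+x_C)/3, (y_A+y_B+y_C)/3)
= ((26.3+(-16.5)+(-24.8))/3, (24.9+(-8.4)+23.9)/3)
= (-5, 13.4667)

(-5, 13.4667)


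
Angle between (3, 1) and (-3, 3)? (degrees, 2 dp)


u.v = -6, |u| = sqrt(10) = 3.1623, |v| = sqrt(18) = 4.2426
cos(theta) = u.v/(|u||v|) = -6/sqrt(180) = -0.447214
theta = acos(-0.447214) = 116.57 degrees

116.57 degrees


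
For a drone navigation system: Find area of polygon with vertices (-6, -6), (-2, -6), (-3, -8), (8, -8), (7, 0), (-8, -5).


Shoelace sum: ((-6)*(-6) - (-2)*(-6)) + ((-2)*(-8) - (-3)*(-6)) + ((-3)*(-8) - 8*(-8)) + (8*0 - 7*(-8)) + (7*(-5) - (-8)*0) + ((-8)*(-6) - (-6)*(-5))
= 149
Area = |149|/2 = 74.5

74.5


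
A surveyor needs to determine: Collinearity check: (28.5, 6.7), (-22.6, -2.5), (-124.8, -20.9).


Cross product: ((-22.6)-28.5)*((-20.9)-6.7) - ((-2.5)-6.7)*((-124.8)-28.5)
= 0

Yes, collinear


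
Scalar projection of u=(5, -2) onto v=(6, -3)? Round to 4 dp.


u.v = 36, |v| = sqrt(45) = 6.7082
Scalar projection = u.v / |v| = 36 / sqrt(45) = 5.3666

5.3666


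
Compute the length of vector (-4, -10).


|u| = sqrt((-4)^2 + (-10)^2) = sqrt(116) = 10.7703

10.7703


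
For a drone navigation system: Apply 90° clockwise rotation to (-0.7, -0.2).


90° CW: (x,y) -> (y, -x)
(-0.7,-0.2) -> (-0.2, 0.7)

(-0.2, 0.7)


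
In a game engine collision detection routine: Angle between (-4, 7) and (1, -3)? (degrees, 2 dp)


u.v = -25, |u| = sqrt(65) = 8.0623, |v| = sqrt(10) = 3.1623
cos(theta) = u.v/(|u||v|) = -25/sqrt(650) = -0.980581
theta = acos(-0.980581) = 168.69 degrees

168.69 degrees


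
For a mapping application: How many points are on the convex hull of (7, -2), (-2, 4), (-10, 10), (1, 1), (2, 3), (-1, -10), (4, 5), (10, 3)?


Convex hull vertices (CCW): (-10, 10), (-1, -10), (7, -2), (10, 3)
Count = 4

4


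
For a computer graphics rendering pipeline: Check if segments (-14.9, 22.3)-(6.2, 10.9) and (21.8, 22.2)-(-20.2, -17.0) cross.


Cross products: d1=-1442.84, d2=-136.92, d3=416.27, d4=-889.65
d1*d2 < 0 and d3*d4 < 0? no

No, they don't intersect


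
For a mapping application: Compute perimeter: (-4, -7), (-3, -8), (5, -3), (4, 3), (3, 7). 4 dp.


Sides: (-4, -7)->(-3, -8): sqrt(2) = 1.414214, (-3, -8)->(5, -3): sqrt(89) = 9.433981, (5, -3)->(4, 3): sqrt(37) = 6.082763, (4, 3)->(3, 7): sqrt(17) = 4.123106, (3, 7)->(-4, -7): sqrt(245) = 15.652476
Sum = 36.70654
Perimeter = 36.7065

36.7065


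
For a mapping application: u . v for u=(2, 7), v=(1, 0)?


u . v = u_x*v_x + u_y*v_y = 2*1 + 7*0
= 2 + 0 = 2

2


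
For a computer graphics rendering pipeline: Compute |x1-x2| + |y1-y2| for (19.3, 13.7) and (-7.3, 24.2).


|19.3-(-7.3)| + |13.7-24.2| = 26.6 + 10.5 = 37.1

37.1


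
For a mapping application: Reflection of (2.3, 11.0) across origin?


Reflection over origin: (x,y) -> (-x,-y)
(2.3, 11) -> (-2.3, -11)

(-2.3, -11)


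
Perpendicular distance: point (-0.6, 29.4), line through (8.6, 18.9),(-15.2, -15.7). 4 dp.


|cross product| = 568.22
|line direction| = sqrt(1763.6) = 41.9952
Distance = 568.22/sqrt(1763.6) = 13.5306

13.5306


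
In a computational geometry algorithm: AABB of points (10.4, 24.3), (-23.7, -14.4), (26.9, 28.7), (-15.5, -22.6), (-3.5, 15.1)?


x range: [-23.7, 26.9]
y range: [-22.6, 28.7]
Bounding box: (-23.7,-22.6) to (26.9,28.7)

(-23.7,-22.6) to (26.9,28.7)


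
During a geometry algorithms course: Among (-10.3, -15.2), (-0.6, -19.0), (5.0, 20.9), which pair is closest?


d(P0,P1) = 10.4178, d(P0,P2) = 39.2084, d(P1,P2) = 40.2911
Closest: P0 and P1

Closest pair: (-10.3, -15.2) and (-0.6, -19.0), distance = 10.4178


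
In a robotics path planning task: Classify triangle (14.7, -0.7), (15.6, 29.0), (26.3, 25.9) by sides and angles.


Side lengths squared: AB^2=882.9, BC^2=124.1, CA^2=842.12
Sorted: [124.1, 842.12, 882.9]
By sides: Scalene, By angles: Acute

Scalene, Acute


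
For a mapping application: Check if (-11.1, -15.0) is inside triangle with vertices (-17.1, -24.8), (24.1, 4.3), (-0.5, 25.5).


Cross products: AB x AP = 229.16, BC x BP = 1221.02, CA x CP = 139.12
All same sign? yes

Yes, inside


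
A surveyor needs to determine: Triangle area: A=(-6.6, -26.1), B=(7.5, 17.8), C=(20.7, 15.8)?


Area = |x_A(y_B-y_C) + x_B(y_C-y_A) + x_C(y_A-y_B)|/2
= |(-13.2) + 314.25 + (-908.73)|/2
= 607.68/2 = 303.84

303.84


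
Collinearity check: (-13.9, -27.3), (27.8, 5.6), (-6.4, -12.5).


Cross product: (27.8-(-13.9))*((-12.5)-(-27.3)) - (5.6-(-27.3))*((-6.4)-(-13.9))
= 370.41

No, not collinear


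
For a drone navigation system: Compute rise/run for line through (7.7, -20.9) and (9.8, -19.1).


slope = (y2-y1)/(x2-x1) = ((-19.1)-(-20.9))/(9.8-7.7) = 1.8/2.1 = 0.8571

0.8571


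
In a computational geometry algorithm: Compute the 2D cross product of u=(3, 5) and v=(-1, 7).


u x v = u_x*v_y - u_y*v_x = 3*7 - 5*(-1)
= 21 - (-5) = 26

26


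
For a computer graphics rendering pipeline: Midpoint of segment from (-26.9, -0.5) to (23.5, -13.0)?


M = (((-26.9)+23.5)/2, ((-0.5)+(-13))/2)
= (-1.7, -6.75)

(-1.7, -6.75)


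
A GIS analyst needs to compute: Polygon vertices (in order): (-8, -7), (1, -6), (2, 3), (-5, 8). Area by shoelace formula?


Shoelace sum: ((-8)*(-6) - 1*(-7)) + (1*3 - 2*(-6)) + (2*8 - (-5)*3) + ((-5)*(-7) - (-8)*8)
= 200
Area = |200|/2 = 100

100


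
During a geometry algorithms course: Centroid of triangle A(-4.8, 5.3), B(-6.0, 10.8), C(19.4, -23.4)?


Centroid = ((x_A+x_B+x_C)/3, (y_A+y_B+y_C)/3)
= (((-4.8)+(-6)+19.4)/3, (5.3+10.8+(-23.4))/3)
= (2.8667, -2.4333)

(2.8667, -2.4333)


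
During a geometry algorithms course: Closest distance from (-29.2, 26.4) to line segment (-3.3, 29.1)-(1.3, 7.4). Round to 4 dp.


Project P onto AB: t = 0 (clamped to [0,1])
Closest point on segment: (-3.3, 29.1)
Distance: 26.0404

26.0404


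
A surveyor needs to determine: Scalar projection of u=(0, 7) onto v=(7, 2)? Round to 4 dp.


u.v = 14, |v| = sqrt(53) = 7.2801
Scalar projection = u.v / |v| = 14 / sqrt(53) = 1.923

1.923


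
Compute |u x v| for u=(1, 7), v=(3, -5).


|u x v| = |1*(-5) - 7*3|
= |(-5) - 21| = 26

26


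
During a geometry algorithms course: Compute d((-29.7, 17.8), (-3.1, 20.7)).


dx=26.6, dy=2.9
d^2 = 26.6^2 + 2.9^2 = 715.97
d = sqrt(715.97) = 26.7576

26.7576


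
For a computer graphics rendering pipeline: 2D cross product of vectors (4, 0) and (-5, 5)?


u x v = u_x*v_y - u_y*v_x = 4*5 - 0*(-5)
= 20 - 0 = 20

20


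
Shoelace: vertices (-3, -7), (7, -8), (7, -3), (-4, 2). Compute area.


Shoelace sum: ((-3)*(-8) - 7*(-7)) + (7*(-3) - 7*(-8)) + (7*2 - (-4)*(-3)) + ((-4)*(-7) - (-3)*2)
= 144
Area = |144|/2 = 72

72


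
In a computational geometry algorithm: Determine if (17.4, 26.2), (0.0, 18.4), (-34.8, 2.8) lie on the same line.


Cross product: (0-17.4)*(2.8-26.2) - (18.4-26.2)*((-34.8)-17.4)
= 0

Yes, collinear


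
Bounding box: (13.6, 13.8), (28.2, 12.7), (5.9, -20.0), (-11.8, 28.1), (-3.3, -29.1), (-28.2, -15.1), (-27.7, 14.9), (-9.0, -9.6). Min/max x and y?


x range: [-28.2, 28.2]
y range: [-29.1, 28.1]
Bounding box: (-28.2,-29.1) to (28.2,28.1)

(-28.2,-29.1) to (28.2,28.1)


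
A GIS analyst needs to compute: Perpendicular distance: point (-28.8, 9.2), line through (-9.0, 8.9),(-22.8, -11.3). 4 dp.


|cross product| = 404.1
|line direction| = sqrt(598.48) = 24.4639
Distance = 404.1/sqrt(598.48) = 16.5182

16.5182


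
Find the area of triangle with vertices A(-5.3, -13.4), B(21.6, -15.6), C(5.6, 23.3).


Area = |x_A(y_B-y_C) + x_B(y_C-y_A) + x_C(y_A-y_B)|/2
= |206.17 + 792.72 + 12.32|/2
= 1011.21/2 = 505.605

505.605


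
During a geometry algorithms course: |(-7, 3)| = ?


|u| = sqrt((-7)^2 + 3^2) = sqrt(58) = 7.6158

7.6158


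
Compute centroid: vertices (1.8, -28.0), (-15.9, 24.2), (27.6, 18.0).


Centroid = ((x_A+x_B+x_C)/3, (y_A+y_B+y_C)/3)
= ((1.8+(-15.9)+27.6)/3, ((-28)+24.2+18)/3)
= (4.5, 4.7333)

(4.5, 4.7333)


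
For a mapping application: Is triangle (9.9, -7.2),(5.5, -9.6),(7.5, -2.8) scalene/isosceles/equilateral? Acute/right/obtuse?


Side lengths squared: AB^2=25.12, BC^2=50.24, CA^2=25.12
Sorted: [25.12, 25.12, 50.24]
By sides: Isosceles, By angles: Right

Isosceles, Right


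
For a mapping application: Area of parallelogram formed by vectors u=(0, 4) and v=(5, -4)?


|u x v| = |0*(-4) - 4*5|
= |0 - 20| = 20

20


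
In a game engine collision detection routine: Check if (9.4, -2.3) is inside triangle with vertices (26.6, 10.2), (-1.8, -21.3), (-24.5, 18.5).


Cross products: AB x AP = -186.8, BC x BP = -877.06, CA x CP = -781.51
All same sign? yes

Yes, inside


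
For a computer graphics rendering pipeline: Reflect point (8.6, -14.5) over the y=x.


Reflection over y=x: (x,y) -> (y,x)
(8.6, -14.5) -> (-14.5, 8.6)

(-14.5, 8.6)


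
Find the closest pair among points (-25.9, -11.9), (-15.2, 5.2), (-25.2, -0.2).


d(P0,P1) = 20.1718, d(P0,P2) = 11.7209, d(P1,P2) = 11.3649
Closest: P1 and P2

Closest pair: (-15.2, 5.2) and (-25.2, -0.2), distance = 11.3649


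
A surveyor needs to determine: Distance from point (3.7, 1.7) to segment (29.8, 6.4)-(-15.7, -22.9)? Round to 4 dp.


Project P onto AB: t = 0.4525 (clamped to [0,1])
Closest point on segment: (9.2112, -6.8583)
Distance: 10.1793

10.1793


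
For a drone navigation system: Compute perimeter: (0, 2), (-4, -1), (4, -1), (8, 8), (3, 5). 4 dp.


Sides: (0, 2)->(-4, -1): sqrt(25) = 5, (-4, -1)->(4, -1): sqrt(64) = 8, (4, -1)->(8, 8): sqrt(97) = 9.848858, (8, 8)->(3, 5): sqrt(34) = 5.830952, (3, 5)->(0, 2): sqrt(18) = 4.242641
Sum = 32.922451
Perimeter = 32.9225

32.9225


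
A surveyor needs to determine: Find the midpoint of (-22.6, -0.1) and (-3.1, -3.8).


M = (((-22.6)+(-3.1))/2, ((-0.1)+(-3.8))/2)
= (-12.85, -1.95)

(-12.85, -1.95)


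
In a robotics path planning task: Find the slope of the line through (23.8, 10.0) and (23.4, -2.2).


slope = (y2-y1)/(x2-x1) = ((-2.2)-10)/(23.4-23.8) = (-12.2)/(-0.4) = 30.5

30.5


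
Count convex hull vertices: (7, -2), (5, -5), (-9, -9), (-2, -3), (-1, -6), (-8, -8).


Convex hull vertices (CCW): (-9, -9), (5, -5), (7, -2), (-2, -3), (-8, -8)
Count = 5

5


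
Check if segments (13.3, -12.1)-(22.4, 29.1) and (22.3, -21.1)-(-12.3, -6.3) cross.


Cross products: d1=-178.2, d2=-1738.4, d3=-452.7, d4=1107.5
d1*d2 < 0 and d3*d4 < 0? no

No, they don't intersect


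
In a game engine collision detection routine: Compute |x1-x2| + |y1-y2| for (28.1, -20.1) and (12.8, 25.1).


|28.1-12.8| + |(-20.1)-25.1| = 15.3 + 45.2 = 60.5

60.5


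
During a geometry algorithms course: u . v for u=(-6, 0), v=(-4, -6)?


u . v = u_x*v_x + u_y*v_y = (-6)*(-4) + 0*(-6)
= 24 + 0 = 24

24


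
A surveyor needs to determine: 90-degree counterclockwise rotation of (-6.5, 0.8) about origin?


90° CCW: (x,y) -> (-y, x)
(-6.5,0.8) -> (-0.8, -6.5)

(-0.8, -6.5)


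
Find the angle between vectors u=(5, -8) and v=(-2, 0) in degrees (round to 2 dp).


u.v = -10, |u| = sqrt(89) = 9.434, |v| = sqrt(4) = 2
cos(theta) = u.v/(|u||v|) = -10/sqrt(356) = -0.529999
theta = acos(-0.529999) = 122.01 degrees

122.01 degrees


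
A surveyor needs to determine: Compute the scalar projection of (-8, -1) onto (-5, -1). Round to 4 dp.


u.v = 41, |v| = sqrt(26) = 5.099
Scalar projection = u.v / |v| = 41 / sqrt(26) = 8.0408

8.0408


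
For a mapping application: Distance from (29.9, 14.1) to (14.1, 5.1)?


dx=-15.8, dy=-9
d^2 = (-15.8)^2 + (-9)^2 = 330.64
d = sqrt(330.64) = 18.1835

18.1835


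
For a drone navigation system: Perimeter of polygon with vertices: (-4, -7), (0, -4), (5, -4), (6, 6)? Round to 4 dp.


Sides: (-4, -7)->(0, -4): sqrt(25) = 5, (0, -4)->(5, -4): sqrt(25) = 5, (5, -4)->(6, 6): sqrt(101) = 10.049876, (6, 6)->(-4, -7): sqrt(269) = 16.401219
Sum = 36.451095
Perimeter = 36.4511

36.4511


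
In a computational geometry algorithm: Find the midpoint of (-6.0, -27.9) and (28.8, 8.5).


M = (((-6)+28.8)/2, ((-27.9)+8.5)/2)
= (11.4, -9.7)

(11.4, -9.7)


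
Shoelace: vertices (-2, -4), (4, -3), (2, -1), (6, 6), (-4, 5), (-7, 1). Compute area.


Shoelace sum: ((-2)*(-3) - 4*(-4)) + (4*(-1) - 2*(-3)) + (2*6 - 6*(-1)) + (6*5 - (-4)*6) + ((-4)*1 - (-7)*5) + ((-7)*(-4) - (-2)*1)
= 157
Area = |157|/2 = 78.5

78.5


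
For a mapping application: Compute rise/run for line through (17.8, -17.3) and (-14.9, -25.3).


slope = (y2-y1)/(x2-x1) = ((-25.3)-(-17.3))/((-14.9)-17.8) = (-8)/(-32.7) = 0.2446

0.2446


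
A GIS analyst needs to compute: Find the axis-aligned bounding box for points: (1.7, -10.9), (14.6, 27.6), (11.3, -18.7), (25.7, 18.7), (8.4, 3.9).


x range: [1.7, 25.7]
y range: [-18.7, 27.6]
Bounding box: (1.7,-18.7) to (25.7,27.6)

(1.7,-18.7) to (25.7,27.6)


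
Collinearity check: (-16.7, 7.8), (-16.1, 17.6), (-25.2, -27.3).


Cross product: ((-16.1)-(-16.7))*((-27.3)-7.8) - (17.6-7.8)*((-25.2)-(-16.7))
= 62.24

No, not collinear


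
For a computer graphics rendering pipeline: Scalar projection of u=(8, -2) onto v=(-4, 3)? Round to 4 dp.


u.v = -38, |v| = sqrt(25) = 5
Scalar projection = u.v / |v| = -38 / sqrt(25) = -7.6

-7.6


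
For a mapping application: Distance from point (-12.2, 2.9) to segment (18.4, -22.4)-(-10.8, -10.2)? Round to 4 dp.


Project P onto AB: t = 1 (clamped to [0,1])
Closest point on segment: (-10.8, -10.2)
Distance: 13.1746

13.1746


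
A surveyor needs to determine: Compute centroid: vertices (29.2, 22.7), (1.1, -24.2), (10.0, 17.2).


Centroid = ((x_A+x_B+x_C)/3, (y_A+y_B+y_C)/3)
= ((29.2+1.1+10)/3, (22.7+(-24.2)+17.2)/3)
= (13.4333, 5.2333)

(13.4333, 5.2333)


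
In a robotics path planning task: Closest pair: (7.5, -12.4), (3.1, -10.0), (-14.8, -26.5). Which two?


d(P0,P1) = 5.012, d(P0,P2) = 26.3837, d(P1,P2) = 24.3446
Closest: P0 and P1

Closest pair: (7.5, -12.4) and (3.1, -10.0), distance = 5.012


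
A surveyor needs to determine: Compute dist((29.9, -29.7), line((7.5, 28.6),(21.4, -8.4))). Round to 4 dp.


|cross product| = 18.43
|line direction| = sqrt(1562.21) = 39.5248
Distance = 18.43/sqrt(1562.21) = 0.4663

0.4663


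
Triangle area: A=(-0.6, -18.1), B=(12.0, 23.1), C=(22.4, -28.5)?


Area = |x_A(y_B-y_C) + x_B(y_C-y_A) + x_C(y_A-y_B)|/2
= |(-30.96) + (-124.8) + (-922.88)|/2
= 1078.64/2 = 539.32

539.32


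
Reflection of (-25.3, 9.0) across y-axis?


Reflection over y-axis: (x,y) -> (-x,y)
(-25.3, 9) -> (25.3, 9)

(25.3, 9)


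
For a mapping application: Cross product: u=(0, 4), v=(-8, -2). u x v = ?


u x v = u_x*v_y - u_y*v_x = 0*(-2) - 4*(-8)
= 0 - (-32) = 32

32


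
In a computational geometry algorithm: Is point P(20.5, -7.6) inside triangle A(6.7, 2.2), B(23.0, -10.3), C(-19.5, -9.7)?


Cross products: AB x AP = 12.76, BC x BP = -113.25, CA x CP = -420.98
All same sign? no

No, outside


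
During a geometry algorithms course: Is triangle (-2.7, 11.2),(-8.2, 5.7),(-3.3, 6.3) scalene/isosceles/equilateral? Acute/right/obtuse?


Side lengths squared: AB^2=60.5, BC^2=24.37, CA^2=24.37
Sorted: [24.37, 24.37, 60.5]
By sides: Isosceles, By angles: Obtuse

Isosceles, Obtuse


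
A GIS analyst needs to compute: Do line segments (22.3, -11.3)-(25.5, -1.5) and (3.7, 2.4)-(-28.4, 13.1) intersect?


Cross products: d1=240.75, d2=-108.07, d3=226.12, d4=574.94
d1*d2 < 0 and d3*d4 < 0? no

No, they don't intersect


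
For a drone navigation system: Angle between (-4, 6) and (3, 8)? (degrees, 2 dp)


u.v = 36, |u| = sqrt(52) = 7.2111, |v| = sqrt(73) = 8.544
cos(theta) = u.v/(|u||v|) = 36/sqrt(3796) = 0.584305
theta = acos(0.584305) = 54.25 degrees

54.25 degrees


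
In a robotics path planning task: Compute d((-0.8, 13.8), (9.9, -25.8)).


dx=10.7, dy=-39.6
d^2 = 10.7^2 + (-39.6)^2 = 1682.65
d = sqrt(1682.65) = 41.0201

41.0201


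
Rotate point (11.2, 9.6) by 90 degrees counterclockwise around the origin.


90° CCW: (x,y) -> (-y, x)
(11.2,9.6) -> (-9.6, 11.2)

(-9.6, 11.2)


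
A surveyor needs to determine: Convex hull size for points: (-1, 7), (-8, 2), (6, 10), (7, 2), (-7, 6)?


Convex hull vertices (CCW): (-8, 2), (7, 2), (6, 10), (-7, 6)
Count = 4

4


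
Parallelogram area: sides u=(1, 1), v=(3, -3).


|u x v| = |1*(-3) - 1*3|
= |(-3) - 3| = 6

6


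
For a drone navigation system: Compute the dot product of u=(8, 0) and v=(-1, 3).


u . v = u_x*v_x + u_y*v_y = 8*(-1) + 0*3
= (-8) + 0 = -8

-8


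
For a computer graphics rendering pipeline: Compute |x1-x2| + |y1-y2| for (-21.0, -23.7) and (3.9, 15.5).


|(-21)-3.9| + |(-23.7)-15.5| = 24.9 + 39.2 = 64.1

64.1


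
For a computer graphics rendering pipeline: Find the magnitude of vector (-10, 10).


|u| = sqrt((-10)^2 + 10^2) = sqrt(200) = 14.1421

14.1421


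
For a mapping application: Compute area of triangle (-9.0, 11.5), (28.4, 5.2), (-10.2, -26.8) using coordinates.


Area = |x_A(y_B-y_C) + x_B(y_C-y_A) + x_C(y_A-y_B)|/2
= |(-288) + (-1087.72) + (-64.26)|/2
= 1439.98/2 = 719.99

719.99


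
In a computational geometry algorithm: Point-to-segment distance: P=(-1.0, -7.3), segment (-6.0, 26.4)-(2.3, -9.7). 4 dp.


Project P onto AB: t = 0.9169 (clamped to [0,1])
Closest point on segment: (1.6102, -6.6999)
Distance: 2.6783

2.6783


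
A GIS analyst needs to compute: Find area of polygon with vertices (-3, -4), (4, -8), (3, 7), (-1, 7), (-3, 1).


Shoelace sum: ((-3)*(-8) - 4*(-4)) + (4*7 - 3*(-8)) + (3*7 - (-1)*7) + ((-1)*1 - (-3)*7) + ((-3)*(-4) - (-3)*1)
= 155
Area = |155|/2 = 77.5

77.5


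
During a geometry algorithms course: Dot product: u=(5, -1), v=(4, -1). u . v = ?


u . v = u_x*v_x + u_y*v_y = 5*4 + (-1)*(-1)
= 20 + 1 = 21

21


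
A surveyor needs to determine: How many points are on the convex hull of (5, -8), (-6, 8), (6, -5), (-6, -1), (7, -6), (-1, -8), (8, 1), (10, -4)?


Convex hull vertices (CCW): (-6, -1), (-1, -8), (5, -8), (10, -4), (8, 1), (-6, 8)
Count = 6

6


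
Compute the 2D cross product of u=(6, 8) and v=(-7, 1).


u x v = u_x*v_y - u_y*v_x = 6*1 - 8*(-7)
= 6 - (-56) = 62

62


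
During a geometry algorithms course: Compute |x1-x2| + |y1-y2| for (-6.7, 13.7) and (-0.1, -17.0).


|(-6.7)-(-0.1)| + |13.7-(-17)| = 6.6 + 30.7 = 37.3

37.3


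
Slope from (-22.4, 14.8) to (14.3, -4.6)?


slope = (y2-y1)/(x2-x1) = ((-4.6)-14.8)/(14.3-(-22.4)) = (-19.4)/36.7 = -0.5286

-0.5286


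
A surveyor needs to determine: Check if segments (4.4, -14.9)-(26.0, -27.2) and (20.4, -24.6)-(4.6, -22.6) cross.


Cross products: d1=-121.26, d2=29.88, d3=-12.72, d4=-163.86
d1*d2 < 0 and d3*d4 < 0? no

No, they don't intersect


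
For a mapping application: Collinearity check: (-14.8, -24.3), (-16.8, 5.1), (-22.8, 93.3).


Cross product: ((-16.8)-(-14.8))*(93.3-(-24.3)) - (5.1-(-24.3))*((-22.8)-(-14.8))
= 0

Yes, collinear


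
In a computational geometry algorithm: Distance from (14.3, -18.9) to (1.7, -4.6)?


dx=-12.6, dy=14.3
d^2 = (-12.6)^2 + 14.3^2 = 363.25
d = sqrt(363.25) = 19.0591

19.0591


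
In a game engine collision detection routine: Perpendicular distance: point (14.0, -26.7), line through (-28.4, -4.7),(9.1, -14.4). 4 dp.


|cross product| = 413.72
|line direction| = sqrt(1500.34) = 38.7342
Distance = 413.72/sqrt(1500.34) = 10.681

10.681


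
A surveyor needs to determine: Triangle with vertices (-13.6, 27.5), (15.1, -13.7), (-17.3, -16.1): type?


Side lengths squared: AB^2=2521.13, BC^2=1055.52, CA^2=1914.65
Sorted: [1055.52, 1914.65, 2521.13]
By sides: Scalene, By angles: Acute

Scalene, Acute


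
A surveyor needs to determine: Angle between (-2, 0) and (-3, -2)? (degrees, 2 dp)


u.v = 6, |u| = sqrt(4) = 2, |v| = sqrt(13) = 3.6056
cos(theta) = u.v/(|u||v|) = 6/sqrt(52) = 0.83205
theta = acos(0.83205) = 33.69 degrees

33.69 degrees


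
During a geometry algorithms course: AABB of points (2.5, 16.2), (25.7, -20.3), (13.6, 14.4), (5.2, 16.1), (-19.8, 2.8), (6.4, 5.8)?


x range: [-19.8, 25.7]
y range: [-20.3, 16.2]
Bounding box: (-19.8,-20.3) to (25.7,16.2)

(-19.8,-20.3) to (25.7,16.2)


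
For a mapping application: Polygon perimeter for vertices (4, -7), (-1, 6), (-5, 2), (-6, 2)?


Sides: (4, -7)->(-1, 6): sqrt(194) = 13.928388, (-1, 6)->(-5, 2): sqrt(32) = 5.656854, (-5, 2)->(-6, 2): sqrt(1) = 1, (-6, 2)->(4, -7): sqrt(181) = 13.453624
Sum = 34.038866
Perimeter = 34.0389

34.0389


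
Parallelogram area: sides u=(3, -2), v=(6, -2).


|u x v| = |3*(-2) - (-2)*6|
= |(-6) - (-12)| = 6

6


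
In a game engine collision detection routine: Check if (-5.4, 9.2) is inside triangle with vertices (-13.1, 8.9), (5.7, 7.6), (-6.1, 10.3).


Cross products: AB x AP = 15.65, BC x BP = 11.09, CA x CP = 8.68
All same sign? yes

Yes, inside


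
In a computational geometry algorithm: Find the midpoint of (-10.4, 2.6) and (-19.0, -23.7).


M = (((-10.4)+(-19))/2, (2.6+(-23.7))/2)
= (-14.7, -10.55)

(-14.7, -10.55)


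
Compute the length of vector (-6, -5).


|u| = sqrt((-6)^2 + (-5)^2) = sqrt(61) = 7.8102

7.8102


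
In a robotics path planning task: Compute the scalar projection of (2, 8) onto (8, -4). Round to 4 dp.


u.v = -16, |v| = sqrt(80) = 8.9443
Scalar projection = u.v / |v| = -16 / sqrt(80) = -1.7889

-1.7889


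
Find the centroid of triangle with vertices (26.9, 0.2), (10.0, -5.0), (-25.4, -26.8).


Centroid = ((x_A+x_B+x_C)/3, (y_A+y_B+y_C)/3)
= ((26.9+10+(-25.4))/3, (0.2+(-5)+(-26.8))/3)
= (3.8333, -10.5333)

(3.8333, -10.5333)


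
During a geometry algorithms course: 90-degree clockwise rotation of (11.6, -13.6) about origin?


90° CW: (x,y) -> (y, -x)
(11.6,-13.6) -> (-13.6, -11.6)

(-13.6, -11.6)


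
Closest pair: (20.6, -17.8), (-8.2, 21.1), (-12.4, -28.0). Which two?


d(P0,P1) = 48.4009, d(P0,P2) = 34.5404, d(P1,P2) = 49.2793
Closest: P0 and P2

Closest pair: (20.6, -17.8) and (-12.4, -28.0), distance = 34.5404


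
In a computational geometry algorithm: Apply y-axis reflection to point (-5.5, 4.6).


Reflection over y-axis: (x,y) -> (-x,y)
(-5.5, 4.6) -> (5.5, 4.6)

(5.5, 4.6)


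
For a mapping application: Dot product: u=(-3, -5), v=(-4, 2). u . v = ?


u . v = u_x*v_x + u_y*v_y = (-3)*(-4) + (-5)*2
= 12 + (-10) = 2

2


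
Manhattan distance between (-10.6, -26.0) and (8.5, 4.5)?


|(-10.6)-8.5| + |(-26)-4.5| = 19.1 + 30.5 = 49.6

49.6


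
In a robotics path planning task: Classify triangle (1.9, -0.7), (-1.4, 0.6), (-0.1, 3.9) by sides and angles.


Side lengths squared: AB^2=12.58, BC^2=12.58, CA^2=25.16
Sorted: [12.58, 12.58, 25.16]
By sides: Isosceles, By angles: Right

Isosceles, Right


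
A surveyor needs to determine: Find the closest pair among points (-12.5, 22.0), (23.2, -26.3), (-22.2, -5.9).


d(P0,P1) = 60.0615, d(P0,P2) = 29.5381, d(P1,P2) = 49.7727
Closest: P0 and P2

Closest pair: (-12.5, 22.0) and (-22.2, -5.9), distance = 29.5381


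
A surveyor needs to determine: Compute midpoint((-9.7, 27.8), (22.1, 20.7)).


M = (((-9.7)+22.1)/2, (27.8+20.7)/2)
= (6.2, 24.25)

(6.2, 24.25)


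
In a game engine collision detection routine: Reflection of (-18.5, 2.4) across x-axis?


Reflection over x-axis: (x,y) -> (x,-y)
(-18.5, 2.4) -> (-18.5, -2.4)

(-18.5, -2.4)


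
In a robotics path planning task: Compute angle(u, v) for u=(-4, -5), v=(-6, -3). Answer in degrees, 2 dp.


u.v = 39, |u| = sqrt(41) = 6.4031, |v| = sqrt(45) = 6.7082
cos(theta) = u.v/(|u||v|) = 39/sqrt(1845) = 0.907959
theta = acos(0.907959) = 24.78 degrees

24.78 degrees


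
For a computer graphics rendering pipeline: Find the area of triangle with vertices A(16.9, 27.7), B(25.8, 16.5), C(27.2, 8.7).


Area = |x_A(y_B-y_C) + x_B(y_C-y_A) + x_C(y_A-y_B)|/2
= |131.82 + (-490.2) + 304.64|/2
= 53.74/2 = 26.87

26.87


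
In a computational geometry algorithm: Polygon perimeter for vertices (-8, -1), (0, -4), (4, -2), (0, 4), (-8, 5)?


Sides: (-8, -1)->(0, -4): sqrt(73) = 8.544004, (0, -4)->(4, -2): sqrt(20) = 4.472136, (4, -2)->(0, 4): sqrt(52) = 7.211103, (0, 4)->(-8, 5): sqrt(65) = 8.062258, (-8, 5)->(-8, -1): sqrt(36) = 6
Sum = 34.289501
Perimeter = 34.2895

34.2895


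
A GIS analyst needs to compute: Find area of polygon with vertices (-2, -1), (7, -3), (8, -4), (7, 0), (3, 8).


Shoelace sum: ((-2)*(-3) - 7*(-1)) + (7*(-4) - 8*(-3)) + (8*0 - 7*(-4)) + (7*8 - 3*0) + (3*(-1) - (-2)*8)
= 106
Area = |106|/2 = 53

53


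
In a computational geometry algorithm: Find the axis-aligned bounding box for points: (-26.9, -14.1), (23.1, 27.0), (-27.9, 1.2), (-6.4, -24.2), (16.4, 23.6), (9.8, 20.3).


x range: [-27.9, 23.1]
y range: [-24.2, 27]
Bounding box: (-27.9,-24.2) to (23.1,27)

(-27.9,-24.2) to (23.1,27)


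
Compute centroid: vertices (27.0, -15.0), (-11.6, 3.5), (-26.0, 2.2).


Centroid = ((x_A+x_B+x_C)/3, (y_A+y_B+y_C)/3)
= ((27+(-11.6)+(-26))/3, ((-15)+3.5+2.2)/3)
= (-3.5333, -3.1)

(-3.5333, -3.1)


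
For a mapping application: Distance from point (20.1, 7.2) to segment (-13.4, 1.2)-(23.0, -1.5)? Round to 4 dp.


Project P onto AB: t = 0.9031 (clamped to [0,1])
Closest point on segment: (19.4741, -1.2385)
Distance: 8.4616

8.4616


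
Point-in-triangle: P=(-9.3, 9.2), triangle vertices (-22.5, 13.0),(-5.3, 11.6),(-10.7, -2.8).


Cross products: AB x AP = -46.88, BC x BP = -44.64, CA x CP = -163.72
All same sign? yes

Yes, inside


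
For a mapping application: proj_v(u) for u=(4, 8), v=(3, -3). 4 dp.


u.v = -12, |v| = sqrt(18) = 4.2426
Scalar projection = u.v / |v| = -12 / sqrt(18) = -2.8284

-2.8284


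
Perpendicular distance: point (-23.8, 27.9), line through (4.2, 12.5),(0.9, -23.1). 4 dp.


|cross product| = 1047.62
|line direction| = sqrt(1278.25) = 35.7526
Distance = 1047.62/sqrt(1278.25) = 29.3019

29.3019


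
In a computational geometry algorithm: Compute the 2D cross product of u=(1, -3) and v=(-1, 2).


u x v = u_x*v_y - u_y*v_x = 1*2 - (-3)*(-1)
= 2 - 3 = -1

-1


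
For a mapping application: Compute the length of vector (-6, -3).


|u| = sqrt((-6)^2 + (-3)^2) = sqrt(45) = 6.7082

6.7082


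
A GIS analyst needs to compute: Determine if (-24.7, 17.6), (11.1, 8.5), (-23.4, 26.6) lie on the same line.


Cross product: (11.1-(-24.7))*(26.6-17.6) - (8.5-17.6)*((-23.4)-(-24.7))
= 334.03

No, not collinear


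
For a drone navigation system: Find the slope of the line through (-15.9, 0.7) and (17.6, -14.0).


slope = (y2-y1)/(x2-x1) = ((-14)-0.7)/(17.6-(-15.9)) = (-14.7)/33.5 = -0.4388

-0.4388


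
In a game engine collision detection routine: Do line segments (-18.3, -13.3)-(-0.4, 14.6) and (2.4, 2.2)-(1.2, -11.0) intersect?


Cross products: d1=-254.64, d2=-51.84, d3=-300.08, d4=-502.88
d1*d2 < 0 and d3*d4 < 0? no

No, they don't intersect


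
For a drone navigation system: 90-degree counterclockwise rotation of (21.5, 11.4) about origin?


90° CCW: (x,y) -> (-y, x)
(21.5,11.4) -> (-11.4, 21.5)

(-11.4, 21.5)


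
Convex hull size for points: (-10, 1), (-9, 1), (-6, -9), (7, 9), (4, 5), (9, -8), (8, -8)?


Convex hull vertices (CCW): (-10, 1), (-6, -9), (9, -8), (7, 9)
Count = 4

4


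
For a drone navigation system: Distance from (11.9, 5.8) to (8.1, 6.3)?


dx=-3.8, dy=0.5
d^2 = (-3.8)^2 + 0.5^2 = 14.69
d = sqrt(14.69) = 3.8328

3.8328


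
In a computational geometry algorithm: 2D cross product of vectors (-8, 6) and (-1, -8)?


u x v = u_x*v_y - u_y*v_x = (-8)*(-8) - 6*(-1)
= 64 - (-6) = 70

70


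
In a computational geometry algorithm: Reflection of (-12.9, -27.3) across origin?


Reflection over origin: (x,y) -> (-x,-y)
(-12.9, -27.3) -> (12.9, 27.3)

(12.9, 27.3)


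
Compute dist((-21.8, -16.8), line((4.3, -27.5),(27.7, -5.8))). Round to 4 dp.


|cross product| = 816.75
|line direction| = sqrt(1018.45) = 31.9132
Distance = 816.75/sqrt(1018.45) = 25.5929

25.5929


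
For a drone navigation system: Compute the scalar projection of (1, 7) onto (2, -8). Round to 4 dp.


u.v = -54, |v| = sqrt(68) = 8.2462
Scalar projection = u.v / |v| = -54 / sqrt(68) = -6.5485

-6.5485


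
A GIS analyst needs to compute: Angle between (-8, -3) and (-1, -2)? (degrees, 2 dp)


u.v = 14, |u| = sqrt(73) = 8.544, |v| = sqrt(5) = 2.2361
cos(theta) = u.v/(|u||v|) = 14/sqrt(365) = 0.732793
theta = acos(0.732793) = 42.88 degrees

42.88 degrees


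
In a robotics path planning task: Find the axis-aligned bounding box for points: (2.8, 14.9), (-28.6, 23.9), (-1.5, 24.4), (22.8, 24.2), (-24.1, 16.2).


x range: [-28.6, 22.8]
y range: [14.9, 24.4]
Bounding box: (-28.6,14.9) to (22.8,24.4)

(-28.6,14.9) to (22.8,24.4)


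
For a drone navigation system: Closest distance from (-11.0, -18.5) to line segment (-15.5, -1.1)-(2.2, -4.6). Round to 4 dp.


Project P onto AB: t = 0.4317 (clamped to [0,1])
Closest point on segment: (-7.8581, -2.6111)
Distance: 16.1966

16.1966


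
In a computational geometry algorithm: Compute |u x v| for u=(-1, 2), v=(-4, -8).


|u x v| = |(-1)*(-8) - 2*(-4)|
= |8 - (-8)| = 16

16


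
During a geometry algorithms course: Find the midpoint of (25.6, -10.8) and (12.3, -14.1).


M = ((25.6+12.3)/2, ((-10.8)+(-14.1))/2)
= (18.95, -12.45)

(18.95, -12.45)


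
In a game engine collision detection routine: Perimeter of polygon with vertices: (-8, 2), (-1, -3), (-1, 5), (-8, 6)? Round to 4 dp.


Sides: (-8, 2)->(-1, -3): sqrt(74) = 8.602325, (-1, -3)->(-1, 5): sqrt(64) = 8, (-1, 5)->(-8, 6): sqrt(50) = 7.071068, (-8, 6)->(-8, 2): sqrt(16) = 4
Sum = 27.673393
Perimeter = 27.6734

27.6734


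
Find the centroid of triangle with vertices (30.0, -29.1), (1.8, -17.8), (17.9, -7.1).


Centroid = ((x_A+x_B+x_C)/3, (y_A+y_B+y_C)/3)
= ((30+1.8+17.9)/3, ((-29.1)+(-17.8)+(-7.1))/3)
= (16.5667, -18)

(16.5667, -18)


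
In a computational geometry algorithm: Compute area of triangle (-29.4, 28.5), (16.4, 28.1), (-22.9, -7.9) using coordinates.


Area = |x_A(y_B-y_C) + x_B(y_C-y_A) + x_C(y_A-y_B)|/2
= |(-1058.4) + (-596.96) + (-9.16)|/2
= 1664.52/2 = 832.26

832.26


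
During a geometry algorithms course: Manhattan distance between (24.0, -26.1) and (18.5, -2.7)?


|24-18.5| + |(-26.1)-(-2.7)| = 5.5 + 23.4 = 28.9

28.9


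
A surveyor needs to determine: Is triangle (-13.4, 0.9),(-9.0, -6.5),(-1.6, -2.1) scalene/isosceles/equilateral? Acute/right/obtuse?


Side lengths squared: AB^2=74.12, BC^2=74.12, CA^2=148.24
Sorted: [74.12, 74.12, 148.24]
By sides: Isosceles, By angles: Right

Isosceles, Right


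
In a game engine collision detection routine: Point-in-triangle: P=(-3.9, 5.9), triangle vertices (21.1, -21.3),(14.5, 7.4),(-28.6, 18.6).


Cross products: AB x AP = 537.98, BC x BP = 270.73, CA x CP = 354.34
All same sign? yes

Yes, inside


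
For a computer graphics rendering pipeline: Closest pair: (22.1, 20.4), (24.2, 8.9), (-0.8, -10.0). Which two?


d(P0,P1) = 11.6902, d(P0,P2) = 38.0601, d(P1,P2) = 31.3402
Closest: P0 and P1

Closest pair: (22.1, 20.4) and (24.2, 8.9), distance = 11.6902


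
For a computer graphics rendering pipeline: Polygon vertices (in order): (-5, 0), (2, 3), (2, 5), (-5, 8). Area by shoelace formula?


Shoelace sum: ((-5)*3 - 2*0) + (2*5 - 2*3) + (2*8 - (-5)*5) + ((-5)*0 - (-5)*8)
= 70
Area = |70|/2 = 35

35


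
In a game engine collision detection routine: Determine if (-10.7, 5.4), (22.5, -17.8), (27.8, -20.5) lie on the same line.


Cross product: (22.5-(-10.7))*((-20.5)-5.4) - ((-17.8)-5.4)*(27.8-(-10.7))
= 33.32

No, not collinear


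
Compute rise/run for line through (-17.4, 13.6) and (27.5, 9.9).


slope = (y2-y1)/(x2-x1) = (9.9-13.6)/(27.5-(-17.4)) = (-3.7)/44.9 = -0.0824

-0.0824


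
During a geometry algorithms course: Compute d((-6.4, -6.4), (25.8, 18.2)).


dx=32.2, dy=24.6
d^2 = 32.2^2 + 24.6^2 = 1642
d = sqrt(1642) = 40.5216

40.5216


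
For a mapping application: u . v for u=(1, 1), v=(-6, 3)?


u . v = u_x*v_x + u_y*v_y = 1*(-6) + 1*3
= (-6) + 3 = -3

-3


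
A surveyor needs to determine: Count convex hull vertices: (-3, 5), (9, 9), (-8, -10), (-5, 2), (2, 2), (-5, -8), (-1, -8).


Convex hull vertices (CCW): (-8, -10), (-1, -8), (9, 9), (-3, 5), (-5, 2)
Count = 5

5
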